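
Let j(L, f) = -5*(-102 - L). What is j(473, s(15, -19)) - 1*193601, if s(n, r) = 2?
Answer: -190726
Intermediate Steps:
j(L, f) = 510 + 5*L
j(473, s(15, -19)) - 1*193601 = (510 + 5*473) - 1*193601 = (510 + 2365) - 193601 = 2875 - 193601 = -190726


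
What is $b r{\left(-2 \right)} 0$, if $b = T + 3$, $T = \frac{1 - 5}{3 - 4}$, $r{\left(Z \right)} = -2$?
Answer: $0$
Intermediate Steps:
$T = 4$ ($T = - \frac{4}{-1} = \left(-4\right) \left(-1\right) = 4$)
$b = 7$ ($b = 4 + 3 = 7$)
$b r{\left(-2 \right)} 0 = 7 \left(-2\right) 0 = \left(-14\right) 0 = 0$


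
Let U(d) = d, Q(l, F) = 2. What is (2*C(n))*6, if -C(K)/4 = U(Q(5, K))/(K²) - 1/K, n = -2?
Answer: -48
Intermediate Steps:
C(K) = -8/K² + 4/K (C(K) = -4*(2/(K²) - 1/K) = -4*(2/K² - 1/K) = -4*(-1/K + 2/K²) = -8/K² + 4/K)
(2*C(n))*6 = (2*(4*(-2 - 2)/(-2)²))*6 = (2*(4*(¼)*(-4)))*6 = (2*(-4))*6 = -8*6 = -48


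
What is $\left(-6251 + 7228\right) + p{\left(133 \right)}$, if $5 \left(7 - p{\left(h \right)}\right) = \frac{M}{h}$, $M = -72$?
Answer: $\frac{654432}{665} \approx 984.11$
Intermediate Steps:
$p{\left(h \right)} = 7 + \frac{72}{5 h}$ ($p{\left(h \right)} = 7 - \frac{\left(-72\right) \frac{1}{h}}{5} = 7 + \frac{72}{5 h}$)
$\left(-6251 + 7228\right) + p{\left(133 \right)} = \left(-6251 + 7228\right) + \left(7 + \frac{72}{5 \cdot 133}\right) = 977 + \left(7 + \frac{72}{5} \cdot \frac{1}{133}\right) = 977 + \left(7 + \frac{72}{665}\right) = 977 + \frac{4727}{665} = \frac{654432}{665}$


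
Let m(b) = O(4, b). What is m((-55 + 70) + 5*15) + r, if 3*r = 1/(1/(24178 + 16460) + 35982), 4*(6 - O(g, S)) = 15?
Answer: 13160182837/5848946068 ≈ 2.2500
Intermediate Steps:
O(g, S) = 9/4 (O(g, S) = 6 - ¼*15 = 6 - 15/4 = 9/4)
m(b) = 9/4
r = 13546/1462236517 (r = 1/(3*(1/(24178 + 16460) + 35982)) = 1/(3*(1/40638 + 35982)) = 1/(3*(1462236517/40638)) = (⅓)*(40638/1462236517) = 13546/1462236517 ≈ 9.2639e-6)
m((-55 + 70) + 5*15) + r = 9/4 + 13546/1462236517 = 13160182837/5848946068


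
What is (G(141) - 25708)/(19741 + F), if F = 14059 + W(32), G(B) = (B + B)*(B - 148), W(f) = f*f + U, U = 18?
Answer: -13841/17421 ≈ -0.79450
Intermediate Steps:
W(f) = 18 + f² (W(f) = f*f + 18 = f² + 18 = 18 + f²)
G(B) = 2*B*(-148 + B) (G(B) = (2*B)*(-148 + B) = 2*B*(-148 + B))
F = 15101 (F = 14059 + (18 + 32²) = 14059 + (18 + 1024) = 14059 + 1042 = 15101)
(G(141) - 25708)/(19741 + F) = (2*141*(-148 + 141) - 25708)/(19741 + 15101) = (2*141*(-7) - 25708)/34842 = (-1974 - 25708)*(1/34842) = -27682*1/34842 = -13841/17421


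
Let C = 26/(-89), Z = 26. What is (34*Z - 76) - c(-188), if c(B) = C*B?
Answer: 67024/89 ≈ 753.08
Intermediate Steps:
C = -26/89 (C = 26*(-1/89) = -26/89 ≈ -0.29213)
c(B) = -26*B/89
(34*Z - 76) - c(-188) = (34*26 - 76) - (-26)*(-188)/89 = (884 - 76) - 1*4888/89 = 808 - 4888/89 = 67024/89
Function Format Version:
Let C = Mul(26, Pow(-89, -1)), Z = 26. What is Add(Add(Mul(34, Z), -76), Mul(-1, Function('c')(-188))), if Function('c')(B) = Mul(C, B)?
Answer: Rational(67024, 89) ≈ 753.08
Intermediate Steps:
C = Rational(-26, 89) (C = Mul(26, Rational(-1, 89)) = Rational(-26, 89) ≈ -0.29213)
Function('c')(B) = Mul(Rational(-26, 89), B)
Add(Add(Mul(34, Z), -76), Mul(-1, Function('c')(-188))) = Add(Add(Mul(34, 26), -76), Mul(-1, Mul(Rational(-26, 89), -188))) = Add(Add(884, -76), Mul(-1, Rational(4888, 89))) = Add(808, Rational(-4888, 89)) = Rational(67024, 89)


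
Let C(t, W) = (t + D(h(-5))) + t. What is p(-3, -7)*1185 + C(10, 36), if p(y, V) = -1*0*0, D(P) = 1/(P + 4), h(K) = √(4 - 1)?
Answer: 264/13 - √3/13 ≈ 20.174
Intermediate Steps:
h(K) = √3
D(P) = 1/(4 + P)
C(t, W) = 1/(4 + √3) + 2*t (C(t, W) = (t + 1/(4 + √3)) + t = 1/(4 + √3) + 2*t)
p(y, V) = 0 (p(y, V) = 0*0 = 0)
p(-3, -7)*1185 + C(10, 36) = 0*1185 + (4/13 + 2*10 - √3/13) = 0 + (4/13 + 20 - √3/13) = 0 + (264/13 - √3/13) = 264/13 - √3/13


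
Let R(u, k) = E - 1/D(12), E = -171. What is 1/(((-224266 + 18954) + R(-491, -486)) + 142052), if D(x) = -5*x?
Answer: -60/3805859 ≈ -1.5765e-5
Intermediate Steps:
R(u, k) = -10259/60 (R(u, k) = -171 - 1/((-5*12)) = -171 - 1/(-60) = -171 - 1*(-1/60) = -171 + 1/60 = -10259/60)
1/(((-224266 + 18954) + R(-491, -486)) + 142052) = 1/(((-224266 + 18954) - 10259/60) + 142052) = 1/((-205312 - 10259/60) + 142052) = 1/(-12328979/60 + 142052) = 1/(-3805859/60) = -60/3805859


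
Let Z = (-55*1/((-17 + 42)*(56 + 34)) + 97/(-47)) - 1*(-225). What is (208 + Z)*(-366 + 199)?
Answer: -1522001761/21150 ≈ -71962.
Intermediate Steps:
Z = 4714583/21150 (Z = (-55/(25*90) + 97*(-1/47)) + 225 = (-55/2250 - 97/47) + 225 = (-55*1/2250 - 97/47) + 225 = (-11/450 - 97/47) + 225 = -44167/21150 + 225 = 4714583/21150 ≈ 222.91)
(208 + Z)*(-366 + 199) = (208 + 4714583/21150)*(-366 + 199) = (9113783/21150)*(-167) = -1522001761/21150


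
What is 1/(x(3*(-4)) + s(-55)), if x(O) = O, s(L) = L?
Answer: -1/67 ≈ -0.014925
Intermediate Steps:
1/(x(3*(-4)) + s(-55)) = 1/(3*(-4) - 55) = 1/(-12 - 55) = 1/(-67) = -1/67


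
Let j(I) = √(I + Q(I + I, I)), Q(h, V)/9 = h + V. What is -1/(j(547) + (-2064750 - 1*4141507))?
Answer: 6206257/38517625934733 + 2*√3829/38517625934733 ≈ 1.6113e-7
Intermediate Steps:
Q(h, V) = 9*V + 9*h (Q(h, V) = 9*(h + V) = 9*(V + h) = 9*V + 9*h)
j(I) = 2*√7*√I (j(I) = √(I + (9*I + 9*(I + I))) = √(I + (9*I + 9*(2*I))) = √(I + (9*I + 18*I)) = √(I + 27*I) = √(28*I) = 2*√7*√I)
-1/(j(547) + (-2064750 - 1*4141507)) = -1/(2*√7*√547 + (-2064750 - 1*4141507)) = -1/(2*√3829 + (-2064750 - 4141507)) = -1/(2*√3829 - 6206257) = -1/(-6206257 + 2*√3829)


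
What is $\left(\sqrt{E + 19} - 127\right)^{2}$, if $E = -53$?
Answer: $\left(127 - i \sqrt{34}\right)^{2} \approx 16095.0 - 1481.1 i$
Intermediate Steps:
$\left(\sqrt{E + 19} - 127\right)^{2} = \left(\sqrt{-53 + 19} - 127\right)^{2} = \left(\sqrt{-34} - 127\right)^{2} = \left(i \sqrt{34} - 127\right)^{2} = \left(-127 + i \sqrt{34}\right)^{2}$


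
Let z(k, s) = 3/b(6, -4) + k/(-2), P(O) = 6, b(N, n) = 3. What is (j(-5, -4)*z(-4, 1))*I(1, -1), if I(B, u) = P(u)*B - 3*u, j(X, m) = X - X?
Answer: 0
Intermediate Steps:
j(X, m) = 0
z(k, s) = 1 - k/2 (z(k, s) = 3/3 + k/(-2) = 3*(1/3) + k*(-1/2) = 1 - k/2)
I(B, u) = -3*u + 6*B (I(B, u) = 6*B - 3*u = -3*u + 6*B)
(j(-5, -4)*z(-4, 1))*I(1, -1) = (0*(1 - 1/2*(-4)))*(-3*(-1) + 6*1) = (0*(1 + 2))*(3 + 6) = (0*3)*9 = 0*9 = 0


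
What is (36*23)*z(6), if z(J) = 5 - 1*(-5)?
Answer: 8280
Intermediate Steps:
z(J) = 10 (z(J) = 5 + 5 = 10)
(36*23)*z(6) = (36*23)*10 = 828*10 = 8280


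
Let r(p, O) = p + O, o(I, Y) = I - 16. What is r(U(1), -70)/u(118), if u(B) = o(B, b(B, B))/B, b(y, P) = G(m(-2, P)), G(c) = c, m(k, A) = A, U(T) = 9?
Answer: -3599/51 ≈ -70.569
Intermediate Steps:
b(y, P) = P
o(I, Y) = -16 + I
u(B) = (-16 + B)/B
r(p, O) = O + p
r(U(1), -70)/u(118) = (-70 + 9)/(((-16 + 118)/118)) = -61/((1/118)*102) = -61/51/59 = -61*59/51 = -3599/51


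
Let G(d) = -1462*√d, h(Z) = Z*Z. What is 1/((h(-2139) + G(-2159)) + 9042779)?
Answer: 79175/1078239897393 + 17*I*√2159/2156479794786 ≈ 7.343e-8 + 3.6629e-10*I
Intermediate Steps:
h(Z) = Z²
1/((h(-2139) + G(-2159)) + 9042779) = 1/(((-2139)² - 1462*I*√2159) + 9042779) = 1/((4575321 - 1462*I*√2159) + 9042779) = 1/(13618100 - 1462*I*√2159)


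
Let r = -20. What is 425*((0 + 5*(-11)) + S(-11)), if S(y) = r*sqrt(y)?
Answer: -23375 - 8500*I*sqrt(11) ≈ -23375.0 - 28191.0*I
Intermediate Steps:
S(y) = -20*sqrt(y)
425*((0 + 5*(-11)) + S(-11)) = 425*((0 + 5*(-11)) - 20*I*sqrt(11)) = 425*((0 - 55) - 20*I*sqrt(11)) = 425*(-55 - 20*I*sqrt(11)) = -23375 - 8500*I*sqrt(11)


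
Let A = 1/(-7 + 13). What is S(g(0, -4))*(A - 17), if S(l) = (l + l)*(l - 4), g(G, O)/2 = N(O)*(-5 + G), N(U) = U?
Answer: -48480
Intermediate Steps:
A = ⅙ (A = 1/6 = ⅙ ≈ 0.16667)
g(G, O) = 2*O*(-5 + G) (g(G, O) = 2*(O*(-5 + G)) = 2*O*(-5 + G))
S(l) = 2*l*(-4 + l) (S(l) = (2*l)*(-4 + l) = 2*l*(-4 + l))
S(g(0, -4))*(A - 17) = (2*(2*(-4)*(-5 + 0))*(-4 + 2*(-4)*(-5 + 0)))*(⅙ - 17) = (2*(2*(-4)*(-5))*(-4 + 2*(-4)*(-5)))*(-101/6) = (2*40*(-4 + 40))*(-101/6) = (2*40*36)*(-101/6) = 2880*(-101/6) = -48480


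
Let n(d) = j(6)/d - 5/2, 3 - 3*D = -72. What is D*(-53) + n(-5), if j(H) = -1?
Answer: -13273/10 ≈ -1327.3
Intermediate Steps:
D = 25 (D = 1 - ⅓*(-72) = 1 + 24 = 25)
n(d) = -5/2 - 1/d (n(d) = -1/d - 5/2 = -5/2 - 1/d)
D*(-53) + n(-5) = 25*(-53) + (-5/2 - 1/(-5)) = -1325 + (-5/2 - 1*(-⅕)) = -1325 + (-5/2 + ⅕) = -1325 - 23/10 = -13273/10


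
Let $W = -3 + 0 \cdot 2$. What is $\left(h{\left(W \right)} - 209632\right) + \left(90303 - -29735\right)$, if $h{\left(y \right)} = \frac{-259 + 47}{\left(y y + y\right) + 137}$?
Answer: $- \frac{12812154}{143} \approx -89596.0$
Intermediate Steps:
$W = -3$ ($W = -3 + 0 = -3$)
$h{\left(y \right)} = - \frac{212}{137 + y + y^{2}}$ ($h{\left(y \right)} = - \frac{212}{\left(y^{2} + y\right) + 137} = - \frac{212}{\left(y + y^{2}\right) + 137} = - \frac{212}{137 + y + y^{2}}$)
$\left(h{\left(W \right)} - 209632\right) + \left(90303 - -29735\right) = \left(- \frac{212}{137 - 3 + \left(-3\right)^{2}} - 209632\right) + \left(90303 - -29735\right) = \left(- \frac{212}{137 - 3 + 9} - 209632\right) + \left(90303 + 29735\right) = \left(- \frac{212}{143} - 209632\right) + 120038 = - \frac{29977588}{143} + 120038 = - \frac{12812154}{143}$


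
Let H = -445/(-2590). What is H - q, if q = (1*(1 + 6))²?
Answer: -25293/518 ≈ -48.828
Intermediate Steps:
q = 49 (q = (1*7)² = 7² = 49)
H = 89/518 (H = -445*(-1/2590) = 89/518 ≈ 0.17181)
H - q = 89/518 - 1*49 = 89/518 - 49 = -25293/518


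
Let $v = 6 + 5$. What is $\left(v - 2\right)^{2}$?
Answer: $81$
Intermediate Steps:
$v = 11$
$\left(v - 2\right)^{2} = \left(11 - 2\right)^{2} = 9^{2} = 81$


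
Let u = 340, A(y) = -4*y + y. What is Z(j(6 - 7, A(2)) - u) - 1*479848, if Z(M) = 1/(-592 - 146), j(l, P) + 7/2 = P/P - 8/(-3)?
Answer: -354127825/738 ≈ -4.7985e+5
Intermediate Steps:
A(y) = -3*y
j(l, P) = ⅙ (j(l, P) = -7/2 + (P/P - 8/(-3)) = -7/2 + (1 - 8*(-⅓)) = -7/2 + (1 + 8/3) = -7/2 + 11/3 = ⅙)
Z(M) = -1/738 (Z(M) = 1/(-738) = -1/738)
Z(j(6 - 7, A(2)) - u) - 1*479848 = -1/738 - 1*479848 = -1/738 - 479848 = -354127825/738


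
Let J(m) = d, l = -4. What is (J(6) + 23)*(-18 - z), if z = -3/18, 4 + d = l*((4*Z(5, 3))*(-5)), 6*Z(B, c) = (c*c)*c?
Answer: -40553/6 ≈ -6758.8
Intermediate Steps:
Z(B, c) = c³/6 (Z(B, c) = ((c*c)*c)/6 = (c²*c)/6 = c³/6)
d = 356 (d = -4 - 4*4*((⅙)*3³)*(-5) = -4 - 4*4*((⅙)*27)*(-5) = -4 - 4*4*(9/2)*(-5) = -4 - 72*(-5) = -4 - 4*(-90) = -4 + 360 = 356)
J(m) = 356
z = -⅙ (z = -3*1/18 = -⅙ ≈ -0.16667)
(J(6) + 23)*(-18 - z) = (356 + 23)*(-18 - 1*(-⅙)) = 379*(-18 + ⅙) = 379*(-107/6) = -40553/6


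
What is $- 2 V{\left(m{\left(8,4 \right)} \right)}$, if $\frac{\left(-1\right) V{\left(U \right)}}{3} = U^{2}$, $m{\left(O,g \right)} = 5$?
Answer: $150$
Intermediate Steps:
$V{\left(U \right)} = - 3 U^{2}$
$- 2 V{\left(m{\left(8,4 \right)} \right)} = - 2 \left(- 3 \cdot 5^{2}\right) = - 2 \left(\left(-3\right) 25\right) = \left(-2\right) \left(-75\right) = 150$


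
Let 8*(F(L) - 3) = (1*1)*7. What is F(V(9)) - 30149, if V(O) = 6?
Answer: -241161/8 ≈ -30145.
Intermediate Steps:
F(L) = 31/8 (F(L) = 3 + ((1*1)*7)/8 = 3 + (1*7)/8 = 3 + (⅛)*7 = 3 + 7/8 = 31/8)
F(V(9)) - 30149 = 31/8 - 30149 = -241161/8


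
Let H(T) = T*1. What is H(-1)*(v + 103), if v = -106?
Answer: 3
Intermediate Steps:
H(T) = T
H(-1)*(v + 103) = -(-106 + 103) = -1*(-3) = 3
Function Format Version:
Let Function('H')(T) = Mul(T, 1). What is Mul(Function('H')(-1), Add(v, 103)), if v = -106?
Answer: 3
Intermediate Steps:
Function('H')(T) = T
Mul(Function('H')(-1), Add(v, 103)) = Mul(-1, Add(-106, 103)) = Mul(-1, -3) = 3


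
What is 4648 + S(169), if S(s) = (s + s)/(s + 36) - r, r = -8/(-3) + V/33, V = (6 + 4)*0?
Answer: 2857894/615 ≈ 4647.0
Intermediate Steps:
V = 0 (V = 10*0 = 0)
r = 8/3 (r = -8/(-3) + 0/33 = -8*(-⅓) + 0*(1/33) = 8/3 + 0 = 8/3 ≈ 2.6667)
S(s) = -8/3 + 2*s/(36 + s) (S(s) = (s + s)/(s + 36) - 1*8/3 = (2*s)/(36 + s) - 8/3 = 2*s/(36 + s) - 8/3 = -8/3 + 2*s/(36 + s))
4648 + S(169) = 4648 + 2*(-144 - 1*169)/(3*(36 + 169)) = 4648 + (⅔)*(-144 - 169)/205 = 4648 + (⅔)*(1/205)*(-313) = 4648 - 626/615 = 2857894/615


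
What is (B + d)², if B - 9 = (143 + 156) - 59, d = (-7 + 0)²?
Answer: 88804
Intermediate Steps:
d = 49 (d = (-7)² = 49)
B = 249 (B = 9 + ((143 + 156) - 59) = 9 + (299 - 59) = 9 + 240 = 249)
(B + d)² = (249 + 49)² = 298² = 88804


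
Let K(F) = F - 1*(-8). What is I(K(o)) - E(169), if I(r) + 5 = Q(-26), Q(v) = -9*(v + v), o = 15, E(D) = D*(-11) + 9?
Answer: 2313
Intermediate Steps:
E(D) = 9 - 11*D (E(D) = -11*D + 9 = 9 - 11*D)
K(F) = 8 + F (K(F) = F + 8 = 8 + F)
Q(v) = -18*v
I(r) = 463 (I(r) = -5 - 18*(-26) = -5 + 468 = 463)
I(K(o)) - E(169) = 463 - (9 - 11*169) = 463 - (9 - 1859) = 463 - 1*(-1850) = 463 + 1850 = 2313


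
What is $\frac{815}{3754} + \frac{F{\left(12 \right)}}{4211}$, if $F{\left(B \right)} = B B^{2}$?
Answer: $\frac{9918877}{15808094} \approx 0.62746$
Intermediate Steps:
$F{\left(B \right)} = B^{3}$
$\frac{815}{3754} + \frac{F{\left(12 \right)}}{4211} = \frac{815}{3754} + \frac{12^{3}}{4211} = 815 \cdot \frac{1}{3754} + 1728 \cdot \frac{1}{4211} = \frac{815}{3754} + \frac{1728}{4211} = \frac{9918877}{15808094}$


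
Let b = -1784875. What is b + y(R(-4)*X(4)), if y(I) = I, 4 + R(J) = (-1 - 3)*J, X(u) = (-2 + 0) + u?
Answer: -1784851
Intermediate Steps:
X(u) = -2 + u
R(J) = -4 - 4*J (R(J) = -4 + (-1 - 3)*J = -4 - 4*J)
b + y(R(-4)*X(4)) = -1784875 + (-4 - 4*(-4))*(-2 + 4) = -1784875 + (-4 + 16)*2 = -1784875 + 12*2 = -1784875 + 24 = -1784851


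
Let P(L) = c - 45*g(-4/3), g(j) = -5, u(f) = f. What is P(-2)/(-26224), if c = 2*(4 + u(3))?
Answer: -239/26224 ≈ -0.0091138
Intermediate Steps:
c = 14 (c = 2*(4 + 3) = 2*7 = 14)
P(L) = 239 (P(L) = 14 - 45*(-5) = 14 - 1*(-225) = 14 + 225 = 239)
P(-2)/(-26224) = 239/(-26224) = 239*(-1/26224) = -239/26224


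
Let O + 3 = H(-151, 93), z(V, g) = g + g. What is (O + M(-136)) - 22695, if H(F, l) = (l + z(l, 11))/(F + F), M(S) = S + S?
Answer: -6937055/302 ≈ -22970.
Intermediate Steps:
z(V, g) = 2*g
M(S) = 2*S
H(F, l) = (22 + l)/(2*F) (H(F, l) = (l + 2*11)/(F + F) = (l + 22)/((2*F)) = (22 + l)*(1/(2*F)) = (22 + l)/(2*F))
O = -1021/302 (O = -3 + (½)*(22 + 93)/(-151) = -3 + (½)*(-1/151)*115 = -3 - 115/302 = -1021/302 ≈ -3.3808)
(O + M(-136)) - 22695 = (-1021/302 + 2*(-136)) - 22695 = (-1021/302 - 272) - 22695 = -83165/302 - 22695 = -6937055/302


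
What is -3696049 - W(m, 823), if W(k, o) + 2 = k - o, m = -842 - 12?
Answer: -3694370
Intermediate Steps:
m = -854
W(k, o) = -2 + k - o (W(k, o) = -2 + (k - o) = -2 + k - o)
-3696049 - W(m, 823) = -3696049 - (-2 - 854 - 1*823) = -3696049 - (-2 - 854 - 823) = -3696049 - 1*(-1679) = -3696049 + 1679 = -3694370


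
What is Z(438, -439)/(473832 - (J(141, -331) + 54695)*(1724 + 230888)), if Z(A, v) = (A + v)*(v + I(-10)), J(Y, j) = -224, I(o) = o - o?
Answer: -439/12670134420 ≈ -3.4648e-8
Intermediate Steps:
I(o) = 0
Z(A, v) = v*(A + v) (Z(A, v) = (A + v)*(v + 0) = (A + v)*v = v*(A + v))
Z(438, -439)/(473832 - (J(141, -331) + 54695)*(1724 + 230888)) = (-439*(438 - 439))/(473832 - (-224 + 54695)*(1724 + 230888)) = (-439*(-1))/(473832 - 54471*232612) = 439/(473832 - 1*12670608252) = 439/(473832 - 12670608252) = 439/(-12670134420) = 439*(-1/12670134420) = -439/12670134420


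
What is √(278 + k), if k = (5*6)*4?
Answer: √398 ≈ 19.950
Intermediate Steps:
k = 120 (k = 30*4 = 120)
√(278 + k) = √(278 + 120) = √398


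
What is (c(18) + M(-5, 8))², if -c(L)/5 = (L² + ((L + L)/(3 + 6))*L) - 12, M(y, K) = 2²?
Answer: 3671056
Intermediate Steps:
M(y, K) = 4
c(L) = 60 - 55*L²/9 (c(L) = -5*((L² + ((L + L)/(3 + 6))*L) - 12) = -5*((L² + ((2*L)/9)*L) - 12) = -5*((L² + ((2*L)*(⅑))*L) - 12) = -5*((L² + (2*L/9)*L) - 12) = -5*((L² + 2*L²/9) - 12) = -5*(11*L²/9 - 12) = -5*(-12 + 11*L²/9) = 60 - 55*L²/9)
(c(18) + M(-5, 8))² = ((60 - 55/9*18²) + 4)² = ((60 - 55/9*324) + 4)² = ((60 - 1980) + 4)² = (-1920 + 4)² = (-1916)² = 3671056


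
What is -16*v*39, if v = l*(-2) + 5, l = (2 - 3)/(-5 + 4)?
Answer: -1872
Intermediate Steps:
l = 1 (l = -1/(-1) = -1*(-1) = 1)
v = 3 (v = 1*(-2) + 5 = -2 + 5 = 3)
-16*v*39 = -16*3*39 = -48*39 = -1872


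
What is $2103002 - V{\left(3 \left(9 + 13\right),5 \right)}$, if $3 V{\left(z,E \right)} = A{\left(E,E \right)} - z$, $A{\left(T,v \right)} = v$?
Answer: $\frac{6309067}{3} \approx 2.103 \cdot 10^{6}$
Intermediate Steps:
$V{\left(z,E \right)} = - \frac{z}{3} + \frac{E}{3}$ ($V{\left(z,E \right)} = \frac{E - z}{3} = - \frac{z}{3} + \frac{E}{3}$)
$2103002 - V{\left(3 \left(9 + 13\right),5 \right)} = 2103002 - \left(- \frac{3 \left(9 + 13\right)}{3} + \frac{1}{3} \cdot 5\right) = 2103002 - \left(- \frac{3 \cdot 22}{3} + \frac{5}{3}\right) = 2103002 - \left(\left(- \frac{1}{3}\right) 66 + \frac{5}{3}\right) = 2103002 - \left(-22 + \frac{5}{3}\right) = 2103002 - - \frac{61}{3} = 2103002 + \frac{61}{3} = \frac{6309067}{3}$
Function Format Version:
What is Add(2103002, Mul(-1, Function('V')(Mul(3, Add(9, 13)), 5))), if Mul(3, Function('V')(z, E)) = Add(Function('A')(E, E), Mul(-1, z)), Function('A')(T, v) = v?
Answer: Rational(6309067, 3) ≈ 2.1030e+6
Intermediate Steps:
Function('V')(z, E) = Add(Mul(Rational(-1, 3), z), Mul(Rational(1, 3), E)) (Function('V')(z, E) = Mul(Rational(1, 3), Add(E, Mul(-1, z))) = Add(Mul(Rational(-1, 3), z), Mul(Rational(1, 3), E)))
Add(2103002, Mul(-1, Function('V')(Mul(3, Add(9, 13)), 5))) = Add(2103002, Mul(-1, Add(Mul(Rational(-1, 3), Mul(3, Add(9, 13))), Mul(Rational(1, 3), 5)))) = Add(2103002, Mul(-1, Add(Mul(Rational(-1, 3), Mul(3, 22)), Rational(5, 3)))) = Add(2103002, Mul(-1, Add(Mul(Rational(-1, 3), 66), Rational(5, 3)))) = Add(2103002, Mul(-1, Add(-22, Rational(5, 3)))) = Add(2103002, Mul(-1, Rational(-61, 3))) = Add(2103002, Rational(61, 3)) = Rational(6309067, 3)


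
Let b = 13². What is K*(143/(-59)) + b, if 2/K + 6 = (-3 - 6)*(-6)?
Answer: 239161/1416 ≈ 168.90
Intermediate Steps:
b = 169
K = 1/24 (K = 2/(-6 + (-3 - 6)*(-6)) = 2/(-6 - 9*(-6)) = 2/(-6 + 54) = 2/48 = 2*(1/48) = 1/24 ≈ 0.041667)
K*(143/(-59)) + b = (143/(-59))/24 + 169 = (143*(-1/59))/24 + 169 = (1/24)*(-143/59) + 169 = -143/1416 + 169 = 239161/1416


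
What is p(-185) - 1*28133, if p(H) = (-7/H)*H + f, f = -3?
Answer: -28143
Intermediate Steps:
p(H) = -10 (p(H) = (-7/H)*H - 3 = -7 - 3 = -10)
p(-185) - 1*28133 = -10 - 1*28133 = -10 - 28133 = -28143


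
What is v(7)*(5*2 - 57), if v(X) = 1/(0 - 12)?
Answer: 47/12 ≈ 3.9167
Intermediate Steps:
v(X) = -1/12 (v(X) = 1/(-12) = -1/12)
v(7)*(5*2 - 57) = -(5*2 - 57)/12 = -(10 - 57)/12 = -1/12*(-47) = 47/12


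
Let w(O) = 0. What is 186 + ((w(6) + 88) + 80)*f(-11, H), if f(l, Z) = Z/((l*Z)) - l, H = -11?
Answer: 22206/11 ≈ 2018.7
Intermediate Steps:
f(l, Z) = 1/l - l (f(l, Z) = Z/((Z*l)) - l = Z*(1/(Z*l)) - l = 1/l - l)
186 + ((w(6) + 88) + 80)*f(-11, H) = 186 + ((0 + 88) + 80)*(1/(-11) - 1*(-11)) = 186 + (88 + 80)*(-1/11 + 11) = 186 + 168*(120/11) = 186 + 20160/11 = 22206/11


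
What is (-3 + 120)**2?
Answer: 13689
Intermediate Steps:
(-3 + 120)**2 = 117**2 = 13689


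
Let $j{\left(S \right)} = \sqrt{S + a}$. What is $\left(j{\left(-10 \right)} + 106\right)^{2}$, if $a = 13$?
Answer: $\left(106 + \sqrt{3}\right)^{2} \approx 11606.0$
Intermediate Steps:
$j{\left(S \right)} = \sqrt{13 + S}$ ($j{\left(S \right)} = \sqrt{S + 13} = \sqrt{13 + S}$)
$\left(j{\left(-10 \right)} + 106\right)^{2} = \left(\sqrt{13 - 10} + 106\right)^{2} = \left(\sqrt{3} + 106\right)^{2} = \left(106 + \sqrt{3}\right)^{2}$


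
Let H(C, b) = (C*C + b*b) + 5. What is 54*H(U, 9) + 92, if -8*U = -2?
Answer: 37915/8 ≈ 4739.4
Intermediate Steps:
U = ¼ (U = -⅛*(-2) = ¼ ≈ 0.25000)
H(C, b) = 5 + C² + b² (H(C, b) = (C² + b²) + 5 = 5 + C² + b²)
54*H(U, 9) + 92 = 54*(5 + (¼)² + 9²) + 92 = 54*(5 + 1/16 + 81) + 92 = 54*(1377/16) + 92 = 37179/8 + 92 = 37915/8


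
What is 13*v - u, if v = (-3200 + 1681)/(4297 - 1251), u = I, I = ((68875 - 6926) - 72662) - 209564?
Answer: 670943995/3046 ≈ 2.2027e+5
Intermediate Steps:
I = -220277 (I = (61949 - 72662) - 209564 = -10713 - 209564 = -220277)
u = -220277
v = -1519/3046 ≈ -0.49869
13*v - u = 13*(-1519/3046) - 1*(-220277) = -19747/3046 + 220277 = 670943995/3046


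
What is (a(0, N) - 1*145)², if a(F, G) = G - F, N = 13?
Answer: 17424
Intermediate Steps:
(a(0, N) - 1*145)² = ((13 - 1*0) - 1*145)² = ((13 + 0) - 145)² = (13 - 145)² = (-132)² = 17424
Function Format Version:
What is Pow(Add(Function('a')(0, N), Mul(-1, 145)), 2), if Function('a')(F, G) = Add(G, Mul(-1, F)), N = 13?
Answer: 17424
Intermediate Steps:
Pow(Add(Function('a')(0, N), Mul(-1, 145)), 2) = Pow(Add(Add(13, Mul(-1, 0)), Mul(-1, 145)), 2) = Pow(Add(Add(13, 0), -145), 2) = Pow(Add(13, -145), 2) = Pow(-132, 2) = 17424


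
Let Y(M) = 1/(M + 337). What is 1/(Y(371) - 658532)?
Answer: -708/466240655 ≈ -1.5185e-6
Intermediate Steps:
Y(M) = 1/(337 + M)
1/(Y(371) - 658532) = 1/(1/(337 + 371) - 658532) = 1/(1/708 - 658532) = 1/(-466240655/708) = -708/466240655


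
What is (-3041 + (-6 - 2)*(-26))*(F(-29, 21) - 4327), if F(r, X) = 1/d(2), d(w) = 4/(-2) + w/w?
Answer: 12261224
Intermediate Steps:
d(w) = -1 (d(w) = 4*(-½) + 1 = -2 + 1 = -1)
F(r, X) = -1 (F(r, X) = 1/(-1) = -1)
(-3041 + (-6 - 2)*(-26))*(F(-29, 21) - 4327) = (-3041 + (-6 - 2)*(-26))*(-1 - 4327) = (-3041 - 8*(-26))*(-4328) = (-3041 + 208)*(-4328) = -2833*(-4328) = 12261224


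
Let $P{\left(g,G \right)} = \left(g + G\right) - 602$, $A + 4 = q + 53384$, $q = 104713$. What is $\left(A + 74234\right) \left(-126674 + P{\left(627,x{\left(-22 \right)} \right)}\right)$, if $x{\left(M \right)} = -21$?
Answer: $-29428861090$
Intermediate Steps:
$A = 158093$ ($A = -4 + \left(104713 + 53384\right) = -4 + 158097 = 158093$)
$P{\left(g,G \right)} = -602 + G + g$ ($P{\left(g,G \right)} = \left(G + g\right) - 602 = -602 + G + g$)
$\left(A + 74234\right) \left(-126674 + P{\left(627,x{\left(-22 \right)} \right)}\right) = \left(158093 + 74234\right) \left(-126674 - -4\right) = 232327 \left(-126674 + 4\right) = 232327 \left(-126670\right) = -29428861090$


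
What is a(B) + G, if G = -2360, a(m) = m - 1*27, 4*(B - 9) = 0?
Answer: -2378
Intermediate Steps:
B = 9 (B = 9 + (1/4)*0 = 9 + 0 = 9)
a(m) = -27 + m (a(m) = m - 27 = -27 + m)
a(B) + G = (-27 + 9) - 2360 = -18 - 2360 = -2378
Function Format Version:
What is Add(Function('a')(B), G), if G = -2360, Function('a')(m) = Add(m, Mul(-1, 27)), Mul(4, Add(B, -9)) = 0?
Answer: -2378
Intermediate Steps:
B = 9 (B = Add(9, Mul(Rational(1, 4), 0)) = Add(9, 0) = 9)
Function('a')(m) = Add(-27, m) (Function('a')(m) = Add(m, -27) = Add(-27, m))
Add(Function('a')(B), G) = Add(Add(-27, 9), -2360) = Add(-18, -2360) = -2378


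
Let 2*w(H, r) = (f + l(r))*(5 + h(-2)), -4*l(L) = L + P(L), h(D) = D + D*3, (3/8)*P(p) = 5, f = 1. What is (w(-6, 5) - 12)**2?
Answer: 2809/64 ≈ 43.891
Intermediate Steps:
P(p) = 40/3 (P(p) = (8/3)*5 = 40/3)
h(D) = 4*D (h(D) = D + 3*D = 4*D)
l(L) = -10/3 - L/4 (l(L) = -(L + 40/3)/4 = -(40/3 + L)/4 = -10/3 - L/4)
w(H, r) = 7/2 + 3*r/8 (w(H, r) = ((1 + (-10/3 - r/4))*(5 + 4*(-2)))/2 = ((-7/3 - r/4)*(5 - 8))/2 = ((-7/3 - r/4)*(-3))/2 = (7 + 3*r/4)/2 = 7/2 + 3*r/8)
(w(-6, 5) - 12)**2 = ((7/2 + (3/8)*5) - 12)**2 = ((7/2 + 15/8) - 12)**2 = (43/8 - 12)**2 = (-53/8)**2 = 2809/64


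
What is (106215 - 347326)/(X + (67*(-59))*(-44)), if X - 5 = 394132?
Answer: -241111/568069 ≈ -0.42444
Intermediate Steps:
X = 394137 (X = 5 + 394132 = 394137)
(106215 - 347326)/(X + (67*(-59))*(-44)) = (106215 - 347326)/(394137 + (67*(-59))*(-44)) = -241111/(394137 - 3953*(-44)) = -241111/(394137 + 173932) = -241111/568069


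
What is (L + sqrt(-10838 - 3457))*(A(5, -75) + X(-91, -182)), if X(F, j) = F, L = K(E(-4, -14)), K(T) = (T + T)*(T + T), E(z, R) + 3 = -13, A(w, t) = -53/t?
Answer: -6934528/75 - 6772*I*sqrt(14295)/75 ≈ -92460.0 - 10796.0*I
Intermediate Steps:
E(z, R) = -16 (E(z, R) = -3 - 13 = -16)
K(T) = 4*T**2 (K(T) = (2*T)*(2*T) = 4*T**2)
L = 1024 (L = 4*(-16)**2 = 4*256 = 1024)
(L + sqrt(-10838 - 3457))*(A(5, -75) + X(-91, -182)) = (1024 + sqrt(-10838 - 3457))*(-53/(-75) - 91) = (1024 + sqrt(-14295))*(-53*(-1/75) - 91) = (1024 + I*sqrt(14295))*(53/75 - 91) = (1024 + I*sqrt(14295))*(-6772/75) = -6934528/75 - 6772*I*sqrt(14295)/75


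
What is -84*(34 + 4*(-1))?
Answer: -2520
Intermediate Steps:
-84*(34 + 4*(-1)) = -84*(34 - 4) = -84*30 = -2520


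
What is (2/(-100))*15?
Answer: -3/10 ≈ -0.30000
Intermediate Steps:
(2/(-100))*15 = (2*(-1/100))*15 = -1/50*15 = -3/10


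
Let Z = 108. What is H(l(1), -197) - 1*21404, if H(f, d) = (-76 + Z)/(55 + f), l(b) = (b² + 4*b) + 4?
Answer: -42807/2 ≈ -21404.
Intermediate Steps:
l(b) = 4 + b² + 4*b
H(f, d) = 32/(55 + f) (H(f, d) = (-76 + 108)/(55 + f) = 32/(55 + f))
H(l(1), -197) - 1*21404 = 32/(55 + (4 + 1² + 4*1)) - 1*21404 = 32/(55 + (4 + 1 + 4)) - 21404 = 32/(55 + 9) - 21404 = 32/64 - 21404 = 32*(1/64) - 21404 = ½ - 21404 = -42807/2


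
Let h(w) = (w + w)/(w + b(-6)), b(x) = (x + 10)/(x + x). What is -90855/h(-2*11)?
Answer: -2029095/44 ≈ -46116.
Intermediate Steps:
b(x) = (10 + x)/(2*x) (b(x) = (10 + x)/((2*x)) = (10 + x)*(1/(2*x)) = (10 + x)/(2*x))
h(w) = 2*w/(-⅓ + w) (h(w) = (w + w)/(w + (½)*(10 - 6)/(-6)) = (2*w)/(w + (½)*(-⅙)*4) = (2*w)/(w - ⅓) = (2*w)/(-⅓ + w) = 2*w/(-⅓ + w))
-90855/h(-2*11) = -90855/(6*(-2*11)/(-1 + 3*(-2*11))) = -90855/(6*(-22)/(-1 + 3*(-22))) = -90855/(6*(-22)/(-1 - 66)) = -90855/(6*(-22)/(-67)) = -90855/(6*(-22)*(-1/67)) = -90855/132/67 = -90855*67/132 = -2029095/44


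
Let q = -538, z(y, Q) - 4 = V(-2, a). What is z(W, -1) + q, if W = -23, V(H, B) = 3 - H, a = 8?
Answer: -529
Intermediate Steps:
z(y, Q) = 9 (z(y, Q) = 4 + (3 - 1*(-2)) = 4 + (3 + 2) = 4 + 5 = 9)
z(W, -1) + q = 9 - 538 = -529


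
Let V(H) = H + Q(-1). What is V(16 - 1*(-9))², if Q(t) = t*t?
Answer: 676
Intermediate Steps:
Q(t) = t²
V(H) = 1 + H (V(H) = H + (-1)² = H + 1 = 1 + H)
V(16 - 1*(-9))² = (1 + (16 - 1*(-9)))² = (1 + (16 + 9))² = (1 + 25)² = 26² = 676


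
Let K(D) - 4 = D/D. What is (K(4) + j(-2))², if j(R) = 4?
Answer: 81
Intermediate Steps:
K(D) = 5 (K(D) = 4 + D/D = 4 + 1 = 5)
(K(4) + j(-2))² = (5 + 4)² = 9² = 81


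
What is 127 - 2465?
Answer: -2338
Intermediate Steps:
127 - 2465 = -2338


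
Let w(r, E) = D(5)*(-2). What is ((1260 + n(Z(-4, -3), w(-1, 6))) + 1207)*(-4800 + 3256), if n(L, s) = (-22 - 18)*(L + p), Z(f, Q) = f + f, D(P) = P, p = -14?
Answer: -5167768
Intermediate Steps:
Z(f, Q) = 2*f
w(r, E) = -10 (w(r, E) = 5*(-2) = -10)
n(L, s) = 560 - 40*L (n(L, s) = (-22 - 18)*(L - 14) = -40*(-14 + L) = 560 - 40*L)
((1260 + n(Z(-4, -3), w(-1, 6))) + 1207)*(-4800 + 3256) = ((1260 + (560 - 80*(-4))) + 1207)*(-4800 + 3256) = ((1260 + (560 - 40*(-8))) + 1207)*(-1544) = ((1260 + (560 + 320)) + 1207)*(-1544) = ((1260 + 880) + 1207)*(-1544) = (2140 + 1207)*(-1544) = 3347*(-1544) = -5167768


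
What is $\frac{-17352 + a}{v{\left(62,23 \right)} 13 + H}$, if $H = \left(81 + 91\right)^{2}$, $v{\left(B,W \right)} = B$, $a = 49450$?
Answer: $\frac{16049}{15195} \approx 1.0562$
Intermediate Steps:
$H = 29584$ ($H = 172^{2} = 29584$)
$\frac{-17352 + a}{v{\left(62,23 \right)} 13 + H} = \frac{-17352 + 49450}{62 \cdot 13 + 29584} = \frac{32098}{806 + 29584} = \frac{32098}{30390} = 32098 \cdot \frac{1}{30390} = \frac{16049}{15195}$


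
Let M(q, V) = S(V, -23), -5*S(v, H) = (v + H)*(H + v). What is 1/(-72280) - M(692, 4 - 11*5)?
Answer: 15832211/14456 ≈ 1095.2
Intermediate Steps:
S(v, H) = -(H + v)²/5 (S(v, H) = -(v + H)*(H + v)/5 = -(H + v)*(H + v)/5 = -(H + v)²/5)
M(q, V) = -(-23 + V)²/5
1/(-72280) - M(692, 4 - 11*5) = 1/(-72280) - (-1)*(-23 + (4 - 11*5))²/5 = -1/72280 - (-1)*(-23 + (4 - 55))²/5 = -1/72280 - (-1)*(-23 - 51)²/5 = -1/72280 - (-1)*(-74)²/5 = -1/72280 - (-1)*5476/5 = -1/72280 - 1*(-5476/5) = -1/72280 + 5476/5 = 15832211/14456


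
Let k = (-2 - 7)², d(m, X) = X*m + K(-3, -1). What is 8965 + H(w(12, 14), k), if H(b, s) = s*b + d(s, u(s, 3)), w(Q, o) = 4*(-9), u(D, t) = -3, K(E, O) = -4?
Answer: 5802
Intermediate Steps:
w(Q, o) = -36
d(m, X) = -4 + X*m (d(m, X) = X*m - 4 = -4 + X*m)
k = 81 (k = (-9)² = 81)
H(b, s) = -4 - 3*s + b*s (H(b, s) = s*b + (-4 - 3*s) = b*s + (-4 - 3*s) = -4 - 3*s + b*s)
8965 + H(w(12, 14), k) = 8965 + (-4 - 3*81 - 36*81) = 8965 + (-4 - 243 - 2916) = 8965 - 3163 = 5802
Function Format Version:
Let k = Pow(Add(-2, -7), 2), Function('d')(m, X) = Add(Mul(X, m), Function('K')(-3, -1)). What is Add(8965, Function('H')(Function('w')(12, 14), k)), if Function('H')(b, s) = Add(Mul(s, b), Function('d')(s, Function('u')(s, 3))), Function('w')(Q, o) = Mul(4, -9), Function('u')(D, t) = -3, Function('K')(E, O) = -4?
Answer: 5802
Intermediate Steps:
Function('w')(Q, o) = -36
Function('d')(m, X) = Add(-4, Mul(X, m)) (Function('d')(m, X) = Add(Mul(X, m), -4) = Add(-4, Mul(X, m)))
k = 81 (k = Pow(-9, 2) = 81)
Function('H')(b, s) = Add(-4, Mul(-3, s), Mul(b, s)) (Function('H')(b, s) = Add(Mul(s, b), Add(-4, Mul(-3, s))) = Add(Mul(b, s), Add(-4, Mul(-3, s))) = Add(-4, Mul(-3, s), Mul(b, s)))
Add(8965, Function('H')(Function('w')(12, 14), k)) = Add(8965, Add(-4, Mul(-3, 81), Mul(-36, 81))) = Add(8965, Add(-4, -243, -2916)) = Add(8965, -3163) = 5802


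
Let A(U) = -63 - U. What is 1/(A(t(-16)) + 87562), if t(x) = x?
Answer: 1/87515 ≈ 1.1427e-5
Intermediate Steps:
1/(A(t(-16)) + 87562) = 1/((-63 - 1*(-16)) + 87562) = 1/((-63 + 16) + 87562) = 1/(-47 + 87562) = 1/87515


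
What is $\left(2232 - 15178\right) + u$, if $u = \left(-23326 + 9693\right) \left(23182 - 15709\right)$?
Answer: $-101892355$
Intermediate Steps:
$u = -101879409$ ($u = \left(-13633\right) 7473 = -101879409$)
$\left(2232 - 15178\right) + u = \left(2232 - 15178\right) - 101879409 = -12946 - 101879409 = -101892355$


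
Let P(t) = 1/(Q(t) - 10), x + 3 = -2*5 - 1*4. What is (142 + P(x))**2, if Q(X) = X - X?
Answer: 2013561/100 ≈ 20136.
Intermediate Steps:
x = -17 (x = -3 + (-2*5 - 1*4) = -3 + (-10 - 4) = -3 - 14 = -17)
Q(X) = 0
P(t) = -1/10 (P(t) = 1/(0 - 10) = 1/(-10) = -1/10)
(142 + P(x))**2 = (142 - 1/10)**2 = (1419/10)**2 = 2013561/100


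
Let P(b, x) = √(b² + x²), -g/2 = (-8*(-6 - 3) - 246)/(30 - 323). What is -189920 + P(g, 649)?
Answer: -189920 + √36159805753/293 ≈ -1.8927e+5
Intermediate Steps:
g = -348/293 (g = -2*(-8*(-6 - 3) - 246)/(30 - 323) = -2*(-8*(-9) - 246)/(-293) = -2*(72 - 246)*(-1)/293 = -(-348)*(-1)/293 = -2*174/293 = -348/293 ≈ -1.1877)
-189920 + P(g, 649) = -189920 + √((-348/293)² + 649²) = -189920 + √(121104/85849 + 421201) = -189920 + √(36159805753/85849) = -189920 + √36159805753/293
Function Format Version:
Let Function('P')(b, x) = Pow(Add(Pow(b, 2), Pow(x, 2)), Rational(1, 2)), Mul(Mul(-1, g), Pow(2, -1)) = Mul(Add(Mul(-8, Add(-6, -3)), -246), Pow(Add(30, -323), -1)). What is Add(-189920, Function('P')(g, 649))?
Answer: Add(-189920, Mul(Rational(1, 293), Pow(36159805753, Rational(1, 2)))) ≈ -1.8927e+5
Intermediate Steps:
g = Rational(-348, 293) (g = Mul(-2, Mul(Add(Mul(-8, Add(-6, -3)), -246), Pow(Add(30, -323), -1))) = Mul(-2, Mul(Add(Mul(-8, -9), -246), Pow(-293, -1))) = Mul(-2, Mul(Add(72, -246), Rational(-1, 293))) = Mul(-2, Mul(-174, Rational(-1, 293))) = Mul(-2, Rational(174, 293)) = Rational(-348, 293) ≈ -1.1877)
Add(-189920, Function('P')(g, 649)) = Add(-189920, Pow(Add(Pow(Rational(-348, 293), 2), Pow(649, 2)), Rational(1, 2))) = Add(-189920, Pow(Add(Rational(121104, 85849), 421201), Rational(1, 2))) = Add(-189920, Pow(Rational(36159805753, 85849), Rational(1, 2))) = Add(-189920, Mul(Rational(1, 293), Pow(36159805753, Rational(1, 2))))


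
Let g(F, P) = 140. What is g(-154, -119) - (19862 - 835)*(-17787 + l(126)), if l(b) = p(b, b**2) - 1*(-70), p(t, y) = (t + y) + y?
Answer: -269441207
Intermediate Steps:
p(t, y) = t + 2*y
l(b) = 70 + b + 2*b**2 (l(b) = (b + 2*b**2) - 1*(-70) = (b + 2*b**2) + 70 = 70 + b + 2*b**2)
g(-154, -119) - (19862 - 835)*(-17787 + l(126)) = 140 - (19862 - 835)*(-17787 + (70 + 126 + 2*126**2)) = 140 - 19027*(-17787 + (70 + 126 + 2*15876)) = 140 - 19027*(-17787 + (70 + 126 + 31752)) = 140 - 19027*(-17787 + 31948) = 140 - 19027*14161 = 140 - 1*269441347 = 140 - 269441347 = -269441207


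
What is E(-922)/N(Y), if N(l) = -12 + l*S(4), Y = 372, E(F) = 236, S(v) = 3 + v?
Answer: 59/648 ≈ 0.091049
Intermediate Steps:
N(l) = -12 + 7*l (N(l) = -12 + l*(3 + 4) = -12 + l*7 = -12 + 7*l)
E(-922)/N(Y) = 236/(-12 + 7*372) = 236/(-12 + 2604) = 236/2592 = 236*(1/2592) = 59/648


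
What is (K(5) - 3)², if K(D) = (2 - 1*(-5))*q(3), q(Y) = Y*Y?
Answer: 3600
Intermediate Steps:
q(Y) = Y²
K(D) = 63 (K(D) = (2 - 1*(-5))*3² = (2 + 5)*9 = 7*9 = 63)
(K(5) - 3)² = (63 - 3)² = 60² = 3600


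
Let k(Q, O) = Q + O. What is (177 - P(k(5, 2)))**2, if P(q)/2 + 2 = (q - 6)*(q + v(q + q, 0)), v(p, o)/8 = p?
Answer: 3249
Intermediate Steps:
v(p, o) = 8*p
k(Q, O) = O + Q
P(q) = -4 + 34*q*(-6 + q) (P(q) = -4 + 2*((q - 6)*(q + 8*(q + q))) = -4 + 2*((-6 + q)*(q + 8*(2*q))) = -4 + 2*((-6 + q)*(q + 16*q)) = -4 + 2*((-6 + q)*(17*q)) = -4 + 2*(17*q*(-6 + q)) = -4 + 34*q*(-6 + q))
(177 - P(k(5, 2)))**2 = (177 - (-4 - 204*(2 + 5) + 34*(2 + 5)**2))**2 = (177 - (-4 - 204*7 + 34*7**2))**2 = (177 - (-4 - 1428 + 34*49))**2 = (177 - (-4 - 1428 + 1666))**2 = (177 - 1*234)**2 = (177 - 234)**2 = (-57)**2 = 3249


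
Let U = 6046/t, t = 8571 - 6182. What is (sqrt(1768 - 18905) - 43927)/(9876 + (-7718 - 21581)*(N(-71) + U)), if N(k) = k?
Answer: -104941603/4816119091 + 2389*I*sqrt(17137)/4816119091 ≈ -0.02179 + 6.4936e-5*I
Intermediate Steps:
t = 2389
U = 6046/2389 ≈ 2.5308
(sqrt(1768 - 18905) - 43927)/(9876 + (-7718 - 21581)*(N(-71) + U)) = (sqrt(1768 - 18905) - 43927)/(9876 + (-7718 - 21581)*(-71 + 6046/2389)) = (sqrt(-17137) - 43927)/(9876 - 29299*(-163573/2389)) = (I*sqrt(17137) - 43927)/(9876 + 4792525327/2389) = (-43927 + I*sqrt(17137))/(4816119091/2389) = (-43927 + I*sqrt(17137))*(2389/4816119091) = -104941603/4816119091 + 2389*I*sqrt(17137)/4816119091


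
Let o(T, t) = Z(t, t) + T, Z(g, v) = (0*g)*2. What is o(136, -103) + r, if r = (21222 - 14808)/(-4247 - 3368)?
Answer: 1029226/7615 ≈ 135.16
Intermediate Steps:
r = -6414/7615 (r = 6414/(-7615) = 6414*(-1/7615) = -6414/7615 ≈ -0.84229)
Z(g, v) = 0 (Z(g, v) = 0*2 = 0)
o(T, t) = T (o(T, t) = 0 + T = T)
o(136, -103) + r = 136 - 6414/7615 = 1029226/7615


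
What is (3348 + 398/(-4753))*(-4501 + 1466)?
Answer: -48294880610/4753 ≈ -1.0161e+7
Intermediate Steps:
(3348 + 398/(-4753))*(-4501 + 1466) = (3348 + 398*(-1/4753))*(-3035) = (3348 - 398/4753)*(-3035) = (15912646/4753)*(-3035) = -48294880610/4753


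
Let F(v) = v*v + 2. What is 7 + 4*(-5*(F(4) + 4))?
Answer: -433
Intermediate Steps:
F(v) = 2 + v² (F(v) = v² + 2 = 2 + v²)
7 + 4*(-5*(F(4) + 4)) = 7 + 4*(-5*((2 + 4²) + 4)) = 7 + 4*(-5*((2 + 16) + 4)) = 7 + 4*(-5*(18 + 4)) = 7 + 4*(-5*22) = 7 + 4*(-110) = 7 - 440 = -433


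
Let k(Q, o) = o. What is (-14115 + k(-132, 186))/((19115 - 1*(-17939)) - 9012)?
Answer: -13929/28042 ≈ -0.49672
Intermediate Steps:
(-14115 + k(-132, 186))/((19115 - 1*(-17939)) - 9012) = (-14115 + 186)/((19115 - 1*(-17939)) - 9012) = -13929/((19115 + 17939) - 9012) = -13929/(37054 - 9012) = -13929/28042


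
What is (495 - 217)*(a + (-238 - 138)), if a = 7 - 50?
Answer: -116482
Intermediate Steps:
a = -43
(495 - 217)*(a + (-238 - 138)) = (495 - 217)*(-43 + (-238 - 138)) = 278*(-43 - 376) = 278*(-419) = -116482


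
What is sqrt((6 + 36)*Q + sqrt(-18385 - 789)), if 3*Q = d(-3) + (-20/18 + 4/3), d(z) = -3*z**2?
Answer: sqrt(-3374 + 9*I*sqrt(19174))/3 ≈ 3.5182 + 19.679*I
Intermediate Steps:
Q = -241/27 (Q = (-3*(-3)**2 + (-20/18 + 4/3))/3 = (-3*9 + (-20*1/18 + 4*(1/3)))/3 = (-27 + (-10/9 + 4/3))/3 = (-27 + 2/9)/3 = (1/3)*(-241/9) = -241/27 ≈ -8.9259)
sqrt((6 + 36)*Q + sqrt(-18385 - 789)) = sqrt((6 + 36)*(-241/27) + sqrt(-18385 - 789)) = sqrt(42*(-241/27) + sqrt(-19174)) = sqrt(-3374/9 + I*sqrt(19174))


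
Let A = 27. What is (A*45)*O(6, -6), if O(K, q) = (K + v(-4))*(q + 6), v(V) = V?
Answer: 0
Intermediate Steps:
O(K, q) = (-4 + K)*(6 + q) (O(K, q) = (K - 4)*(q + 6) = (-4 + K)*(6 + q))
(A*45)*O(6, -6) = (27*45)*(-24 - 4*(-6) + 6*6 + 6*(-6)) = 1215*(-24 + 24 + 36 - 36) = 1215*0 = 0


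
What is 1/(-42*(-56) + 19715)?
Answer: 1/22067 ≈ 4.5317e-5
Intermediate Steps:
1/(-42*(-56) + 19715) = 1/(2352 + 19715) = 1/22067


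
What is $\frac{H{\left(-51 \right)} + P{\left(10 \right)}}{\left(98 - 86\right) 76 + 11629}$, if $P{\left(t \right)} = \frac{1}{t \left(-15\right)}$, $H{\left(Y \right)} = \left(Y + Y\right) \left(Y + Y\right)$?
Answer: $\frac{1560599}{1881150} \approx 0.8296$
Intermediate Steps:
$H{\left(Y \right)} = 4 Y^{2}$ ($H{\left(Y \right)} = 2 Y 2 Y = 4 Y^{2}$)
$P{\left(t \right)} = - \frac{1}{15 t}$ ($P{\left(t \right)} = \frac{1}{\left(-15\right) t} = - \frac{1}{15 t}$)
$\frac{H{\left(-51 \right)} + P{\left(10 \right)}}{\left(98 - 86\right) 76 + 11629} = \frac{4 \left(-51\right)^{2} - \frac{1}{15 \cdot 10}}{\left(98 - 86\right) 76 + 11629} = \frac{4 \cdot 2601 - \frac{1}{150}}{12 \cdot 76 + 11629} = \frac{10404 - \frac{1}{150}}{912 + 11629} = \frac{1560599}{150 \cdot 12541} = \frac{1560599}{150} \cdot \frac{1}{12541} = \frac{1560599}{1881150}$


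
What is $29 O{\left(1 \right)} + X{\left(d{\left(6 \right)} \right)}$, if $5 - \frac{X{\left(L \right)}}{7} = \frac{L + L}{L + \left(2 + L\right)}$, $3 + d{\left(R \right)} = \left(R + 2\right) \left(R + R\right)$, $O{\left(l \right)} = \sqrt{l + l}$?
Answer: $\frac{2639}{94} + 29 \sqrt{2} \approx 69.087$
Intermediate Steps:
$O{\left(l \right)} = \sqrt{2} \sqrt{l}$ ($O{\left(l \right)} = \sqrt{2 l} = \sqrt{2} \sqrt{l}$)
$d{\left(R \right)} = -3 + 2 R \left(2 + R\right)$ ($d{\left(R \right)} = -3 + \left(R + 2\right) \left(R + R\right) = -3 + \left(2 + R\right) 2 R = -3 + 2 R \left(2 + R\right)$)
$X{\left(L \right)} = 35 - \frac{14 L}{2 + 2 L}$ ($X{\left(L \right)} = 35 - 7 \frac{L + L}{L + \left(2 + L\right)} = 35 - 7 \frac{2 L}{2 + 2 L} = 35 - \frac{14 L}{2 + 2 L}$)
$29 O{\left(1 \right)} + X{\left(d{\left(6 \right)} \right)} = 29 \sqrt{2} \sqrt{1} + \frac{7 \left(5 + 4 \left(-3 + 2 \cdot 6^{2} + 4 \cdot 6\right)\right)}{1 + \left(-3 + 2 \cdot 6^{2} + 4 \cdot 6\right)} = 29 \sqrt{2} \cdot 1 + \frac{7 \left(5 + 4 \left(-3 + 2 \cdot 36 + 24\right)\right)}{1 + \left(-3 + 2 \cdot 36 + 24\right)} = 29 \sqrt{2} + \frac{7 \left(5 + 4 \left(-3 + 72 + 24\right)\right)}{1 + \left(-3 + 72 + 24\right)} = 29 \sqrt{2} + \frac{7 \left(5 + 4 \cdot 93\right)}{1 + 93} = 29 \sqrt{2} + \frac{7 \left(5 + 372\right)}{94} = 29 \sqrt{2} + 7 \cdot \frac{1}{94} \cdot 377 = 29 \sqrt{2} + \frac{2639}{94} = \frac{2639}{94} + 29 \sqrt{2}$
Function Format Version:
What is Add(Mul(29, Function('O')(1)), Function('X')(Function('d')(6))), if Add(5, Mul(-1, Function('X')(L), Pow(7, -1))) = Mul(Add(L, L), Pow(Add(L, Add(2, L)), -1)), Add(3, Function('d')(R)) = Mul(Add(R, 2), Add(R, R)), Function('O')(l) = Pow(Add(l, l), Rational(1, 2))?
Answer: Add(Rational(2639, 94), Mul(29, Pow(2, Rational(1, 2)))) ≈ 69.087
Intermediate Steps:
Function('O')(l) = Mul(Pow(2, Rational(1, 2)), Pow(l, Rational(1, 2))) (Function('O')(l) = Pow(Mul(2, l), Rational(1, 2)) = Mul(Pow(2, Rational(1, 2)), Pow(l, Rational(1, 2))))
Function('d')(R) = Add(-3, Mul(2, R, Add(2, R))) (Function('d')(R) = Add(-3, Mul(Add(R, 2), Add(R, R))) = Add(-3, Mul(Add(2, R), Mul(2, R))) = Add(-3, Mul(2, R, Add(2, R))))
Function('X')(L) = Add(35, Mul(-14, L, Pow(Add(2, Mul(2, L)), -1))) (Function('X')(L) = Add(35, Mul(-7, Mul(Add(L, L), Pow(Add(L, Add(2, L)), -1)))) = Add(35, Mul(-7, Mul(Mul(2, L), Pow(Add(2, Mul(2, L)), -1)))) = Add(35, Mul(-7, Mul(2, L, Pow(Add(2, Mul(2, L)), -1)))) = Add(35, Mul(-14, L, Pow(Add(2, Mul(2, L)), -1))))
Add(Mul(29, Function('O')(1)), Function('X')(Function('d')(6))) = Add(Mul(29, Mul(Pow(2, Rational(1, 2)), Pow(1, Rational(1, 2)))), Mul(7, Pow(Add(1, Add(-3, Mul(2, Pow(6, 2)), Mul(4, 6))), -1), Add(5, Mul(4, Add(-3, Mul(2, Pow(6, 2)), Mul(4, 6)))))) = Add(Mul(29, Mul(Pow(2, Rational(1, 2)), 1)), Mul(7, Pow(Add(1, Add(-3, Mul(2, 36), 24)), -1), Add(5, Mul(4, Add(-3, Mul(2, 36), 24))))) = Add(Mul(29, Pow(2, Rational(1, 2))), Mul(7, Pow(Add(1, Add(-3, 72, 24)), -1), Add(5, Mul(4, Add(-3, 72, 24))))) = Add(Mul(29, Pow(2, Rational(1, 2))), Mul(7, Pow(Add(1, 93), -1), Add(5, Mul(4, 93)))) = Add(Mul(29, Pow(2, Rational(1, 2))), Mul(7, Pow(94, -1), Add(5, 372))) = Add(Mul(29, Pow(2, Rational(1, 2))), Mul(7, Rational(1, 94), 377)) = Add(Mul(29, Pow(2, Rational(1, 2))), Rational(2639, 94)) = Add(Rational(2639, 94), Mul(29, Pow(2, Rational(1, 2))))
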